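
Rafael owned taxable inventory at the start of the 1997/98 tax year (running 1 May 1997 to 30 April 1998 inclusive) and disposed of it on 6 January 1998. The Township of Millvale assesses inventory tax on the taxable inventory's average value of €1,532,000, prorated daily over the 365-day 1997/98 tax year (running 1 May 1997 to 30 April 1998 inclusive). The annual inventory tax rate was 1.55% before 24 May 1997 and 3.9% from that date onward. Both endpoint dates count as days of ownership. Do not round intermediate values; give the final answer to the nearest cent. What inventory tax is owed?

1 May – 23 May 1997: 23 days at 1.55% → €1,532,000 × 1.55% × 23/365 = €1,496.3233
24 May 1997 – 6 January 1998: 228 days at 3.9% → €1,532,000 × 3.9% × 228/365 = €37,322.0384
Total = €38,818.3616

€38,818.36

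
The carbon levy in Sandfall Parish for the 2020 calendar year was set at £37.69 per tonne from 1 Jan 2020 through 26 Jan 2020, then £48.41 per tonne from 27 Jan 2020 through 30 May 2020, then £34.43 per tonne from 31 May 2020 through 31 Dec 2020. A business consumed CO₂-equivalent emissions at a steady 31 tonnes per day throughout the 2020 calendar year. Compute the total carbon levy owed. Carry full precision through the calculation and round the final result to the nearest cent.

£447,442.84

1 Jan – 26 Jan 2020: 26 days × 31 tonnes/day = 806 tonnes at £37.69/tonne → £30,378.14
27 Jan – 30 May 2020: 125 days × 31 tonnes/day = 3,875 tonnes at £48.41/tonne → £187,588.75
31 May – 31 Dec 2020: 215 days × 31 tonnes/day = 6,665 tonnes at £34.43/tonne → £229,475.95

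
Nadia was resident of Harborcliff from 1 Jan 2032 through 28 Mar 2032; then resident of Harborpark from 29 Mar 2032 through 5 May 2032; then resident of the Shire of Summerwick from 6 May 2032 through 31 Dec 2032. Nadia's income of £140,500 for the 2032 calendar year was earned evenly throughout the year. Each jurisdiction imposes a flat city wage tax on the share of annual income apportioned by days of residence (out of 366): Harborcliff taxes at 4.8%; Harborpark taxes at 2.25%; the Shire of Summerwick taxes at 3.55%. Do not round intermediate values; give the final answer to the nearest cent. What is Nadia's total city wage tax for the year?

Harborcliff, 1 Jan – 28 Mar 2032: 88 days → £140,500 × 4.8% × 88/366 = £1,621.5082
Harborpark, 29 Mar – 5 May 2032: 38 days → £140,500 × 2.25% × 38/366 = £328.2172
The Shire of Summerwick, 6 May – 31 Dec 2032: 240 days → £140,500 × 3.55% × 240/366 = £3,270.6557
Total = £5,220.3811

£5,220.38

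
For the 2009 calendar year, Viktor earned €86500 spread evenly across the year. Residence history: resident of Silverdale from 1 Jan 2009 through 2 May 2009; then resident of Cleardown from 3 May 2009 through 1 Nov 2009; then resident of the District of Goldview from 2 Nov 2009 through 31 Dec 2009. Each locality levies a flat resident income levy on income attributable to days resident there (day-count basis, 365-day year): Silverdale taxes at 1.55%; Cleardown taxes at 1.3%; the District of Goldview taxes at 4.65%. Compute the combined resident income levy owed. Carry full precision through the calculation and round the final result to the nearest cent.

Silverdale, 1 Jan – 2 May 2009: 122 days → €86500 × 1.55% × 122/365 = €448.1411
Cleardown, 3 May – 1 Nov 2009: 183 days → €86500 × 1.3% × 183/365 = €563.7904
The District of Goldview, 2 Nov – 31 Dec 2009: 60 days → €86500 × 4.65% × 60/365 = €661.1918
Total = €1673.1233

€1673.12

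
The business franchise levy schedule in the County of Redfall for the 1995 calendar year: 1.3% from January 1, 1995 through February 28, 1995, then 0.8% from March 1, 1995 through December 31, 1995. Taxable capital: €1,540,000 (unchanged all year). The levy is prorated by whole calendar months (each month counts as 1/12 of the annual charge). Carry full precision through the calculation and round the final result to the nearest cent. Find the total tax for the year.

January 1 – February 28, 1995: 2 months at 1.3% → €1,540,000 × 1.3% × 2/12 = €3,336.6667
March 1 – December 31, 1995: 10 months at 0.8% → €1,540,000 × 0.8% × 10/12 = €10,266.6667
Total = €13,603.3333

€13,603.33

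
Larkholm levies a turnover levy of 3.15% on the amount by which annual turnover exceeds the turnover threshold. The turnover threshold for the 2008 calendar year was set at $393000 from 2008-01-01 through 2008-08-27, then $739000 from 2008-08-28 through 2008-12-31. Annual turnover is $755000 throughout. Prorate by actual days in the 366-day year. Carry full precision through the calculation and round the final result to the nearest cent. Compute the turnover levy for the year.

2008-01-01 to 2008-08-27: 240 days, exemption $393000 → ($755000 − $393000) × 3.15% × 240/366 = $7477.3770
2008-08-28 to 2008-12-31: 126 days, exemption $739000 → ($755000 − $739000) × 3.15% × 126/366 = $173.5082
Total = $7650.8852

$7650.89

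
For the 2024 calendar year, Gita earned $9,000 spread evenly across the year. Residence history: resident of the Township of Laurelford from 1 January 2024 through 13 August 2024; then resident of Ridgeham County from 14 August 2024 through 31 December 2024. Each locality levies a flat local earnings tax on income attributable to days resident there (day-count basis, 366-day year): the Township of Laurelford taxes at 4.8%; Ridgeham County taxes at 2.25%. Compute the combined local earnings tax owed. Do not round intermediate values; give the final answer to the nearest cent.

$344.21

The Township of Laurelford, 1 January – 13 August 2024: 226 days → $9,000 × 4.8% × 226/366 = $266.7541
Ridgeham County, 14 August – 31 December 2024: 140 days → $9,000 × 2.25% × 140/366 = $77.4590
Total = $344.2131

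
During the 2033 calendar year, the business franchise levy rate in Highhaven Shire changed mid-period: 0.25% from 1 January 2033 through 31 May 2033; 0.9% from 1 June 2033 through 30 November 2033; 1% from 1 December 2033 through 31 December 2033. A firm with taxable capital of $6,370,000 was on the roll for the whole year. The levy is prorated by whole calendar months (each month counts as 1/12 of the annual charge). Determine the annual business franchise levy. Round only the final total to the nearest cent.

$40,608.75

1 January – 31 May 2033: 5 months at 0.25% → $6,370,000 × 0.25% × 5/12 = $6,635.4167
1 June – 30 November 2033: 6 months at 0.9% → $6,370,000 × 0.9% × 6/12 = $28,665.0000
1 December – 31 December 2033: 1 month at 1% → $6,370,000 × 1% × 1/12 = $5,308.3333
Total = $40,608.7500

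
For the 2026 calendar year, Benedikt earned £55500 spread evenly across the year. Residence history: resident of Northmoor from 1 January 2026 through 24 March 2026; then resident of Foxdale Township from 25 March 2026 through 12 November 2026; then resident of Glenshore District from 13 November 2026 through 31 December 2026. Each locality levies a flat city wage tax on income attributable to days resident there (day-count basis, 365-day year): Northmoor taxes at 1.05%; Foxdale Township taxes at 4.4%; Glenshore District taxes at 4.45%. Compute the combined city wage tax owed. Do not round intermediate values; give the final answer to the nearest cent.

£2022.94

Northmoor, 1 January – 24 March 2026: 83 days → £55500 × 1.05% × 83/365 = £132.5158
Foxdale Township, 25 March – 12 November 2026: 233 days → £55500 × 4.4% × 233/365 = £1558.8658
Glenshore District, 13 November – 31 December 2026: 49 days → £55500 × 4.45% × 49/365 = £331.5555
Total = £2022.9370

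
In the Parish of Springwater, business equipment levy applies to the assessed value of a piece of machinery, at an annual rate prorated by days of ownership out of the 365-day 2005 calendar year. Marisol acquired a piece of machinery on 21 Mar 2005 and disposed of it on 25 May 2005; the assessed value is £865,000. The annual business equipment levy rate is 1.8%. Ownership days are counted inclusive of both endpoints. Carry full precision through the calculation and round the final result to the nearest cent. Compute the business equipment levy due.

Days held (21 Mar – 25 May 2005): 66 out of 365
Tax = £865,000 × 1.8% × 66/365 = £2,815.3973

£2,815.40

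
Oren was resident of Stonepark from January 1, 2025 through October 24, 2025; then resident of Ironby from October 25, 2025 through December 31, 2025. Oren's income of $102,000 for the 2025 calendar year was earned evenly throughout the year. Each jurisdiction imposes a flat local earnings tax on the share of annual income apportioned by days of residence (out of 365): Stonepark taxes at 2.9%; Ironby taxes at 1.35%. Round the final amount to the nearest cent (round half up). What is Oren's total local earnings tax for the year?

Stonepark, January 1 – October 24, 2025: 297 days → $102,000 × 2.9% × 297/365 = $2,406.9205
Ironby, October 25 – December 31, 2025: 68 days → $102,000 × 1.35% × 68/365 = $256.5370
Total = $2,663.4575

$2,663.46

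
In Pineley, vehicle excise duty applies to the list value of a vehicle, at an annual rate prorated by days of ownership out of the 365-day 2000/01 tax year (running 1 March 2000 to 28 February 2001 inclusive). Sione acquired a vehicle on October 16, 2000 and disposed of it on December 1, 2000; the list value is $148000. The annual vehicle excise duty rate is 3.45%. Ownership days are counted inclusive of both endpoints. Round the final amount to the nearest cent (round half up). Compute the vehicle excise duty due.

Days held (October 16 – December 1, 2000): 47 out of 365
Tax = $148000 × 3.45% × 47/365 = $657.4849

$657.48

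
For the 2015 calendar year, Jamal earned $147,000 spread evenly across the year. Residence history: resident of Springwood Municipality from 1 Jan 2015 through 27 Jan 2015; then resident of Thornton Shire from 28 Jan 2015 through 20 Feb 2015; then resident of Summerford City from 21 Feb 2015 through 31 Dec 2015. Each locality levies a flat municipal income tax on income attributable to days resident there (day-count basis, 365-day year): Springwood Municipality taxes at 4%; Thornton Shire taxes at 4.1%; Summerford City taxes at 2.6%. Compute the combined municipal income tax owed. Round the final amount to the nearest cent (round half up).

Springwood Municipality, 1 Jan – 27 Jan 2015: 27 days → $147,000 × 4% × 27/365 = $434.9589
Thornton Shire, 28 Jan – 20 Feb 2015: 24 days → $147,000 × 4.1% × 24/365 = $396.2959
Summerford City, 21 Feb – 31 Dec 2015: 314 days → $147,000 × 2.6% × 314/365 = $3,287.9671
Total = $4,119.2219

$4,119.22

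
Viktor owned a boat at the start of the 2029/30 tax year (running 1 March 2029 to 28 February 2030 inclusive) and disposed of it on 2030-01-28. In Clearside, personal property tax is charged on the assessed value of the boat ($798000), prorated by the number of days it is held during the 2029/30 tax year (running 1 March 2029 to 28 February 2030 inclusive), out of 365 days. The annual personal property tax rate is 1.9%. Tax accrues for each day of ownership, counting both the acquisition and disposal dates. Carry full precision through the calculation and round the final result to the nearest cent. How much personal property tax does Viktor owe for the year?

Days held (2029-03-01 to 2030-01-28): 334 out of 365
Tax = $798000 × 1.9% × 334/365 = $13874.2685

$13874.27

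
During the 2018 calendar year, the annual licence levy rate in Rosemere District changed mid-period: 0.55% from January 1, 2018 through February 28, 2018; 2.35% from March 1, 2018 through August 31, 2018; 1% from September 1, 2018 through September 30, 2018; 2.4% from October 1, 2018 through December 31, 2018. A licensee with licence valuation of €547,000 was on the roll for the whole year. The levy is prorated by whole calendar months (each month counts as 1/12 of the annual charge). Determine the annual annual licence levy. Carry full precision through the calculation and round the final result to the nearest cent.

January 1 – February 28, 2018: 2 months at 0.55% → €547,000 × 0.55% × 2/12 = €501.4167
March 1 – August 31, 2018: 6 months at 2.35% → €547,000 × 2.35% × 6/12 = €6,427.2500
September 1 – September 30, 2018: 1 month at 1% → €547,000 × 1% × 1/12 = €455.8333
October 1 – December 31, 2018: 3 months at 2.4% → €547,000 × 2.4% × 3/12 = €3,282.0000
Total = €10,666.5000

€10,666.50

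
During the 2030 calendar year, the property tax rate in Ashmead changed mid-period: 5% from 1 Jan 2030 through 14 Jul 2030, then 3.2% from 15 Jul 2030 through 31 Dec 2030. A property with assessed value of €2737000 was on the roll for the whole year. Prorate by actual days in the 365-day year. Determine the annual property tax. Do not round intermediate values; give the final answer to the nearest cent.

1 Jan – 14 Jul 2030: 195 days at 5% → €2737000 × 5% × 195/365 = €73111.6438
15 Jul – 31 Dec 2030: 170 days at 3.2% → €2737000 × 3.2% × 170/365 = €40792.5479
Total = €113904.1918

€113904.19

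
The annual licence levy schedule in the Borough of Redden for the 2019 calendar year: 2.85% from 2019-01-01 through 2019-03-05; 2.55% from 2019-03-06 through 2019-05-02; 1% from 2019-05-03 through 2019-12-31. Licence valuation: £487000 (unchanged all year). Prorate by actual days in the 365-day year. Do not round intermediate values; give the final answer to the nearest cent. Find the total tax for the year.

£7649.24

2019-01-01 to 2019-03-05: 64 days at 2.85% → £487000 × 2.85% × 64/365 = £2433.6658
2019-03-06 to 2019-05-02: 58 days at 2.55% → £487000 × 2.55% × 58/365 = £1973.3507
2019-05-03 to 2019-12-31: 243 days at 1% → £487000 × 1% × 243/365 = £3242.2192
Total = £7649.2356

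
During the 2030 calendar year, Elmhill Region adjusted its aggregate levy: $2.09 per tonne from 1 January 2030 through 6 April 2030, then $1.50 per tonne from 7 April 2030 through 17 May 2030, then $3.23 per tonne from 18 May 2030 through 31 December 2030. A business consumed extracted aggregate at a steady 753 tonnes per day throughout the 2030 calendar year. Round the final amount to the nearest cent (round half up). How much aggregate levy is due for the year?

1 January – 6 April 2030: 96 days × 753 tonnes/day = 72,288 tonnes at $2.09/tonne → $151,081.92
7 April – 17 May 2030: 41 days × 753 tonnes/day = 30,873 tonnes at $1.50/tonne → $46,309.50
18 May – 31 December 2030: 228 days × 753 tonnes/day = 171,684 tonnes at $3.23/tonne → $554,539.32

$751,930.74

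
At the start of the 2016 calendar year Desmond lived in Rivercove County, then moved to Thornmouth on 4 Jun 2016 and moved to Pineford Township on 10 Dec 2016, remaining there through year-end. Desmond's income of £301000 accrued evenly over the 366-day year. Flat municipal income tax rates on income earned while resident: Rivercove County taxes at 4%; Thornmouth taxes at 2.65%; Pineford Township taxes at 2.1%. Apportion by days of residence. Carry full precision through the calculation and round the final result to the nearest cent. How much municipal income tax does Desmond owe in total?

£9597.87

Rivercove County, 1 Jan – 3 Jun 2016: 155 days → £301000 × 4% × 155/366 = £5098.9071
Thornmouth, 4 Jun – 9 Dec 2016: 189 days → £301000 × 2.65% × 189/366 = £4119.0123
Pineford Township, 10 Dec – 31 Dec 2016: 22 days → £301000 × 2.1% × 22/366 = £379.9508
Total = £9597.8702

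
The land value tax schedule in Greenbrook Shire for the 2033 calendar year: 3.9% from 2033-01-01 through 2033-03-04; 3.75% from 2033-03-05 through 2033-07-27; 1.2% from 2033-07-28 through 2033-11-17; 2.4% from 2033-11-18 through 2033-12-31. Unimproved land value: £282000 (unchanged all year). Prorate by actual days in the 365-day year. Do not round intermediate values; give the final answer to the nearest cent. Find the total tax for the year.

2033-01-01 to 2033-03-04: 63 days at 3.9% → £282000 × 3.9% × 63/365 = £1898.2849
2033-03-05 to 2033-07-27: 145 days at 3.75% → £282000 × 3.75% × 145/365 = £4201.0274
2033-07-28 to 2033-11-17: 113 days at 1.2% → £282000 × 1.2% × 113/365 = £1047.6493
2033-11-18 to 2033-12-31: 44 days at 2.4% → £282000 × 2.4% × 44/365 = £815.8685
Total = £7962.8301

£7962.83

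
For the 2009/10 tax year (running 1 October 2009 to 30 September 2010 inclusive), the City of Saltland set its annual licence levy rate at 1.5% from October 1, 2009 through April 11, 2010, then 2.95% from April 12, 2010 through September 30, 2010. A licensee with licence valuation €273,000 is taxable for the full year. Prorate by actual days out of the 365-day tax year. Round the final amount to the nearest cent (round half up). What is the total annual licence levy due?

October 1, 2009 – April 11, 2010: 193 days at 1.5% → €273,000 × 1.5% × 193/365 = €2,165.3014
April 12 – September 30, 2010: 172 days at 2.95% → €273,000 × 2.95% × 172/365 = €3,795.0740
Total = €5,960.3753

€5,960.38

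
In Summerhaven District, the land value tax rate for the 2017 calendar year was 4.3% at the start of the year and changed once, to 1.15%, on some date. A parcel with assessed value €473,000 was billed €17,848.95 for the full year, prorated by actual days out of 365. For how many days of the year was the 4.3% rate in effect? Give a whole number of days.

Let d = days at the first rate; then 365 − d days at the second rate.
€473,000 × [4.3%·d + 1.15%·(365−d)] / 365 = €17,848.95
Solving gives d = 304, so the new rate took effect on 1 November 2017.

304 days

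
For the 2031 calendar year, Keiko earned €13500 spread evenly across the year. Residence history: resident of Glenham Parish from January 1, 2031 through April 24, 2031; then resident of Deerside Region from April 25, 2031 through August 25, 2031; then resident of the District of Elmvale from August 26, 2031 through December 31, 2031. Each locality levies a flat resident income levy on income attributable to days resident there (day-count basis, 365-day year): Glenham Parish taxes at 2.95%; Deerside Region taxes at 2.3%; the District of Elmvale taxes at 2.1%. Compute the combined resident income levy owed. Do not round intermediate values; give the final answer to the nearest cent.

€328.44

Glenham Parish, January 1 – April 24, 2031: 114 days → €13500 × 2.95% × 114/365 = €124.3849
Deerside Region, April 25 – August 25, 2031: 123 days → €13500 × 2.3% × 123/365 = €104.6342
The District of Elmvale, August 26 – December 31, 2031: 128 days → €13500 × 2.1% × 128/365 = €99.4192
Total = €328.4384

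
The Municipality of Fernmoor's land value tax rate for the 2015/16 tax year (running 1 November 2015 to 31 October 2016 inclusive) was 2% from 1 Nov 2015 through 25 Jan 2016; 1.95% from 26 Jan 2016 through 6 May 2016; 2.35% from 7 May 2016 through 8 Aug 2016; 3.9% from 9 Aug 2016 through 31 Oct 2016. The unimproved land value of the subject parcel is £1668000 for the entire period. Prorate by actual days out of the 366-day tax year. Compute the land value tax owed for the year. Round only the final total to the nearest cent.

1 Nov 2015 – 25 Jan 2016: 86 days at 2% → £1668000 × 2% × 86/366 = £7838.6885
26 Jan – 6 May 2016: 102 days at 1.95% → £1668000 × 1.95% × 102/366 = £9064.6230
7 May – 8 Aug 2016: 94 days at 2.35% → £1668000 × 2.35% × 94/366 = £10067.2459
9 Aug – 31 Oct 2016: 84 days at 3.9% → £1668000 × 3.9% × 84/366 = £14929.9672
Total = £41900.5246

£41900.52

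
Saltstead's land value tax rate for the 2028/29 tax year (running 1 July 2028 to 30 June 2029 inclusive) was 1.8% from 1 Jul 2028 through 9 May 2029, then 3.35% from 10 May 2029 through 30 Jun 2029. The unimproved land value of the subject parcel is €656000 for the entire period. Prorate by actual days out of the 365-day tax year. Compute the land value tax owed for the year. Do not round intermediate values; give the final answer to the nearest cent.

1 Jul 2028 – 9 May 2029: 313 days at 1.8% → €656000 × 1.8% × 313/365 = €10125.7644
10 May – 30 Jun 2029: 52 days at 3.35% → €656000 × 3.35% × 52/365 = €3130.8274
Total = €13256.5918

€13256.59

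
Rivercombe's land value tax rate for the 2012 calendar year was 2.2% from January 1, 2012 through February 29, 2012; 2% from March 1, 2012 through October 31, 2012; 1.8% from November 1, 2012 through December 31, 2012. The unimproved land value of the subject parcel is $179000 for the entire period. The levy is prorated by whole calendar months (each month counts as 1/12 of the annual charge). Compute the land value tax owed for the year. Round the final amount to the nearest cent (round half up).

$3580.00

January 1 – February 29, 2012: 2 months at 2.2% → $179000 × 2.2% × 2/12 = $656.3333
March 1 – October 31, 2012: 8 months at 2% → $179000 × 2% × 8/12 = $2386.6667
November 1 – December 31, 2012: 2 months at 1.8% → $179000 × 1.8% × 2/12 = $537.0000
Total = $3580.0000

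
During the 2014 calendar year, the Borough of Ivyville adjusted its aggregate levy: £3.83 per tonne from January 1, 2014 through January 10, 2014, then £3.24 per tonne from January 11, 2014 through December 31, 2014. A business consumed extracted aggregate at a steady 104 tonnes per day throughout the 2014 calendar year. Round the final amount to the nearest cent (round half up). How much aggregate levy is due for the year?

£123,604.00

January 1 – January 10, 2014: 10 days × 104 tonnes/day = 1,040 tonnes at £3.83/tonne → £3,983.20
January 11 – December 31, 2014: 355 days × 104 tonnes/day = 36,920 tonnes at £3.24/tonne → £119,620.80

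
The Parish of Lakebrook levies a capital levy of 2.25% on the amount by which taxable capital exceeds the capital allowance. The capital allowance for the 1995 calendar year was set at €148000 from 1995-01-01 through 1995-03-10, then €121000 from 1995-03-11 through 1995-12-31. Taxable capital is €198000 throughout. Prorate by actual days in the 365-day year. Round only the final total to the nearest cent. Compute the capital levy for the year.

€1617.66

1995-01-01 to 1995-03-10: 69 days, exemption €148000 → (€198000 − €148000) × 2.25% × 69/365 = €212.6712
1995-03-11 to 1995-12-31: 296 days, exemption €121000 → (€198000 − €121000) × 2.25% × 296/365 = €1404.9863
Total = €1617.6575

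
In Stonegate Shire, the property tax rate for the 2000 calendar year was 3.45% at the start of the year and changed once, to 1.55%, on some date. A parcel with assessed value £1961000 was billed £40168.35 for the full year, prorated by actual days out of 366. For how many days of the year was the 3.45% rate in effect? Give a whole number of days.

Let d = days at the first rate; then 366 − d days at the second rate.
£1961000 × [3.45%·d + 1.55%·(366−d)] / 366 = £40168.35
Solving gives d = 96, so the new rate took effect on 6 Apr 2000.

96 days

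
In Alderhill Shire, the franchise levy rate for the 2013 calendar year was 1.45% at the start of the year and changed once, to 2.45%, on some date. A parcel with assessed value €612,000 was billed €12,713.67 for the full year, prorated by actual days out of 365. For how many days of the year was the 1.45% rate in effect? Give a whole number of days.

136 days

Let d = days at the first rate; then 365 − d days at the second rate.
€612,000 × [1.45%·d + 2.45%·(365−d)] / 365 = €12,713.67
Solving gives d = 136, so the new rate took effect on May 17, 2013.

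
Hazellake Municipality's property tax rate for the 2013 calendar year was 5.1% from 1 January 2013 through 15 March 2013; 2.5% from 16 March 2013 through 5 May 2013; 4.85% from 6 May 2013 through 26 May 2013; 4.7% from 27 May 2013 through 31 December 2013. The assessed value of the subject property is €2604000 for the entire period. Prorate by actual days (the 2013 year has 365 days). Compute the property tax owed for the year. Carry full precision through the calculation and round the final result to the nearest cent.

1 January – 15 March 2013: 74 days at 5.1% → €2604000 × 5.1% × 74/365 = €26924.6466
16 March – 5 May 2013: 51 days at 2.5% → €2604000 × 2.5% × 51/365 = €9096.1644
6 May – 26 May 2013: 21 days at 4.85% → €2604000 × 4.85% × 21/365 = €7266.2301
27 May – 31 December 2013: 219 days at 4.7% → €2604000 × 4.7% × 219/365 = €73432.8000
Total = €116719.8411

€116719.84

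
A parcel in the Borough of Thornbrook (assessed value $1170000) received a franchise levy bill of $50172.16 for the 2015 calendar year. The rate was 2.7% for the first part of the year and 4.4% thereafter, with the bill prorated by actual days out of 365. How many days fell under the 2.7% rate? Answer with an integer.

Let d = days at the first rate; then 365 − d days at the second rate.
$1170000 × [2.7%·d + 4.4%·(365−d)] / 365 = $50172.16
Solving gives d = 24, so the new rate took effect on 25 Jan 2015.

24 days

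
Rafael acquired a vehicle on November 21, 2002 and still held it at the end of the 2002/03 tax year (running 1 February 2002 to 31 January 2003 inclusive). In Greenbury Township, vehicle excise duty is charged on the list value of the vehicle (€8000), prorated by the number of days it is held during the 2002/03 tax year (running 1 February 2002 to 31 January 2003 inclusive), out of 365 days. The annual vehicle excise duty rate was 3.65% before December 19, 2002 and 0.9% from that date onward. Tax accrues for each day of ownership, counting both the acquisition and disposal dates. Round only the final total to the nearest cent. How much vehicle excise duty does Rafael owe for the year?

€31.08

November 21 – December 18, 2002: 28 days at 3.65% → €8000 × 3.65% × 28/365 = €22.4000
December 19, 2002 – January 31, 2003: 44 days at 0.9% → €8000 × 0.9% × 44/365 = €8.6795
Total = €31.0795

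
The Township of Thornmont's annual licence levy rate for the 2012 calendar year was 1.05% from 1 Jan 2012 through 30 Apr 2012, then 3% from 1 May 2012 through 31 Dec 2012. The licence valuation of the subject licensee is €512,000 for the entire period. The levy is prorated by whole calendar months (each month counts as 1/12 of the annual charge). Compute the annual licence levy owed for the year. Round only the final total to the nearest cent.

€12,032.00

1 Jan – 30 Apr 2012: 4 months at 1.05% → €512,000 × 1.05% × 4/12 = €1,792.0000
1 May – 31 Dec 2012: 8 months at 3% → €512,000 × 3% × 8/12 = €10,240.0000
Total = €12,032.0000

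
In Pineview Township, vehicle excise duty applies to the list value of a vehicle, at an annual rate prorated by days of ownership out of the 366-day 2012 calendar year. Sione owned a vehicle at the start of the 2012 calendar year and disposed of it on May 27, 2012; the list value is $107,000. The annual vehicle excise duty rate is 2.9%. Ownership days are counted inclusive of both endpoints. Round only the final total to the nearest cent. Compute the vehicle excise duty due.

$1,254.77

Days held (January 1 – May 27, 2012): 148 out of 366
Tax = $107,000 × 2.9% × 148/366 = $1,254.7650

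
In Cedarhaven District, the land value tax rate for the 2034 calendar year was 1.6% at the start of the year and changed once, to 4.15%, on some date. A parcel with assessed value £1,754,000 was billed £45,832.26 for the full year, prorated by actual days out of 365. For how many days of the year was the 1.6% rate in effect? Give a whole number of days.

Let d = days at the first rate; then 365 − d days at the second rate.
£1,754,000 × [1.6%·d + 4.15%·(365−d)] / 365 = £45,832.26
Solving gives d = 220, so the new rate took effect on 9 August 2034.

220 days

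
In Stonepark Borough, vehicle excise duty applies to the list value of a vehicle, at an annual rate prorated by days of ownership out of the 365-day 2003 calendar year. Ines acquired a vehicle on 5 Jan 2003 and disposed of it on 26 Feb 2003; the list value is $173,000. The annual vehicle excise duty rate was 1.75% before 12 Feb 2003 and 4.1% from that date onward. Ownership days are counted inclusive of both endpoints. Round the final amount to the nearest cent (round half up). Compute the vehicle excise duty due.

$606.68

5 Jan – 11 Feb 2003: 38 days at 1.75% → $173,000 × 1.75% × 38/365 = $315.1918
12 Feb – 26 Feb 2003: 15 days at 4.1% → $173,000 × 4.1% × 15/365 = $291.4932
Total = $606.6849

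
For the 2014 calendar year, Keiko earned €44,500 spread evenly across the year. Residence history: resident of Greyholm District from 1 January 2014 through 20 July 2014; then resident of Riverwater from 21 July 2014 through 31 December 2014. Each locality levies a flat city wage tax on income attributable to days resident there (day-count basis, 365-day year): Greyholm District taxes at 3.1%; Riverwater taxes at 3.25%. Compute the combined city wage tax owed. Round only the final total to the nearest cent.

€1,409.49

Greyholm District, 1 January – 20 July 2014: 201 days → €44,500 × 3.1% × 201/365 = €759.6699
Riverwater, 21 July – 31 December 2014: 164 days → €44,500 × 3.25% × 164/365 = €649.8219
Total = €1,409.4918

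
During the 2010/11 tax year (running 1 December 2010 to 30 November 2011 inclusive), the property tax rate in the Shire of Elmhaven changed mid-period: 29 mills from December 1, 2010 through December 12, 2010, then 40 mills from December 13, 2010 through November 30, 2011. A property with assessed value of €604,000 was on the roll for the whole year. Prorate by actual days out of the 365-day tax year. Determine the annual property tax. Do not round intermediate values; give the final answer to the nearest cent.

December 1 – December 12, 2010: 12 days at 29 mills → €604,000 × 2.9% × 12/365 = €575.8685
December 13, 2010 – November 30, 2011: 353 days at 40 mills → €604,000 × 4% × 353/365 = €23,365.6986
Total = €23,941.5671

€23,941.57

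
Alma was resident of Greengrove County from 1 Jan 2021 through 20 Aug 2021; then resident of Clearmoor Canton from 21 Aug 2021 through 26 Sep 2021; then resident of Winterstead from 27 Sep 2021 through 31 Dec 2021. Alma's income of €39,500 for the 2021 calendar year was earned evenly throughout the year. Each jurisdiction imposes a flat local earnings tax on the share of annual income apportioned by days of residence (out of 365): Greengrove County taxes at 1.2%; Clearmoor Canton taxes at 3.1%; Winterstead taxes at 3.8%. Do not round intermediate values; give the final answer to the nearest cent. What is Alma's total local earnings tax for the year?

€820.19

Greengrove County, 1 Jan – 20 Aug 2021: 232 days → €39,500 × 1.2% × 232/365 = €301.2822
Clearmoor Canton, 21 Aug – 26 Sep 2021: 37 days → €39,500 × 3.1% × 37/365 = €124.1274
Winterstead, 27 Sep – 31 Dec 2021: 96 days → €39,500 × 3.8% × 96/365 = €394.7836
Total = €820.1932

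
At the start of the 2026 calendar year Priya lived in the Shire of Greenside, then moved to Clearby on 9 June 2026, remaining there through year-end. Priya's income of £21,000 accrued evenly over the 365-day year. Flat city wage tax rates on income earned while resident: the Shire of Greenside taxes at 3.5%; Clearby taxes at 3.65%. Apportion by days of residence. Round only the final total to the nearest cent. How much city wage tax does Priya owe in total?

The Shire of Greenside, 1 January – 8 June 2026: 159 days → £21,000 × 3.5% × 159/365 = £320.1781
Clearby, 9 June – 31 December 2026: 206 days → £21,000 × 3.65% × 206/365 = £432.6000
Total = £752.7781

£752.78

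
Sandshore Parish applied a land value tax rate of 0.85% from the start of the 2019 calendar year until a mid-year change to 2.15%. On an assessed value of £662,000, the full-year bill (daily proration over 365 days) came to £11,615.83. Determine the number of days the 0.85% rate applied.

Let d = days at the first rate; then 365 − d days at the second rate.
£662,000 × [0.85%·d + 2.15%·(365−d)] / 365 = £11,615.83
Solving gives d = 111, so the new rate took effect on 22 April 2019.

111 days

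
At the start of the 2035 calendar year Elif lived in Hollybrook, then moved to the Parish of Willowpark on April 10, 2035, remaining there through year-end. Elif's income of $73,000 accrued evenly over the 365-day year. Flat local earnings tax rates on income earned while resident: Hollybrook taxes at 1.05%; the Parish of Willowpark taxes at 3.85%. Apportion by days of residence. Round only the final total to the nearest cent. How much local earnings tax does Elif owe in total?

Hollybrook, January 1 – April 9, 2035: 99 days → $73,000 × 1.05% × 99/365 = $207.9000
The Parish of Willowpark, April 10 – December 31, 2035: 266 days → $73,000 × 3.85% × 266/365 = $2,048.2000
Total = $2,256.1000

$2,256.10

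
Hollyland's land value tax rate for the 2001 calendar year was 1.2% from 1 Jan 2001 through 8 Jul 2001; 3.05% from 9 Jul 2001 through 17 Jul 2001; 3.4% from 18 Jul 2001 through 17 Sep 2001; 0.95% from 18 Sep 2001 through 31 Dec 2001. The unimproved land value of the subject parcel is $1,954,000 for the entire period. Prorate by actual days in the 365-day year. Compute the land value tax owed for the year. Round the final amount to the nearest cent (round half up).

1 Jan – 8 Jul 2001: 189 days at 1.2% → $1,954,000 × 1.2% × 189/365 = $12,141.5671
9 Jul – 17 Jul 2001: 9 days at 3.05% → $1,954,000 × 3.05% × 9/365 = $1,469.5151
18 Jul – 17 Sep 2001: 62 days at 3.4% → $1,954,000 × 3.4% × 62/365 = $11,285.0192
18 Sep – 31 Dec 2001: 105 days at 0.95% → $1,954,000 × 0.95% × 105/365 = $5,340.0411
Total = $30,236.1425

$30,236.14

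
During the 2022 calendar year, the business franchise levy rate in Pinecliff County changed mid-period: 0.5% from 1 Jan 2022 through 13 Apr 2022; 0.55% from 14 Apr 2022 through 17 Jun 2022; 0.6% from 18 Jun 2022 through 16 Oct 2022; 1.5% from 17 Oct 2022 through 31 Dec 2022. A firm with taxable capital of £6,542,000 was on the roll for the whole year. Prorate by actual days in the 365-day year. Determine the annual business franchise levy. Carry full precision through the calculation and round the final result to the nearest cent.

1 Jan – 13 Apr 2022: 103 days at 0.5% → £6,542,000 × 0.5% × 103/365 = £9,230.4932
14 Apr – 17 Jun 2022: 65 days at 0.55% → £6,542,000 × 0.55% × 65/365 = £6,407.5753
18 Jun – 16 Oct 2022: 121 days at 0.6% → £6,542,000 × 0.6% × 121/365 = £13,012.3068
17 Oct – 31 Dec 2022: 76 days at 1.5% → £6,542,000 × 1.5% × 76/365 = £20,432.5479
Total = £49,082.9233

£49,082.92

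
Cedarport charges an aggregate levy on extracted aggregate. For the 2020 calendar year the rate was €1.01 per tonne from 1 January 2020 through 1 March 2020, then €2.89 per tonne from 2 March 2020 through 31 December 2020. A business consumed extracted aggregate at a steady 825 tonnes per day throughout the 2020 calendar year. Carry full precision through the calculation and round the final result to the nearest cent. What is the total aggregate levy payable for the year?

€778024.50

1 January – 1 March 2020: 61 days × 825 tonnes/day = 50,325 tonnes at €1.01/tonne → €50828.25
2 March – 31 December 2020: 305 days × 825 tonnes/day = 251,625 tonnes at €2.89/tonne → €727196.25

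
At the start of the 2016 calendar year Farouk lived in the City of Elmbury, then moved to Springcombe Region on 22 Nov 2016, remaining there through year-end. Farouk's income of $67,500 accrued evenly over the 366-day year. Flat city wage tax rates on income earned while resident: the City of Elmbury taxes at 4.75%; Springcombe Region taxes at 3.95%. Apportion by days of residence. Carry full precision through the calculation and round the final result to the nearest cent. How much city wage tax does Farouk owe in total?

$3,147.23

The City of Elmbury, 1 Jan – 21 Nov 2016: 326 days → $67,500 × 4.75% × 326/366 = $2,855.8402
Springcombe Region, 22 Nov – 31 Dec 2016: 40 days → $67,500 × 3.95% × 40/366 = $291.3934
Total = $3,147.2336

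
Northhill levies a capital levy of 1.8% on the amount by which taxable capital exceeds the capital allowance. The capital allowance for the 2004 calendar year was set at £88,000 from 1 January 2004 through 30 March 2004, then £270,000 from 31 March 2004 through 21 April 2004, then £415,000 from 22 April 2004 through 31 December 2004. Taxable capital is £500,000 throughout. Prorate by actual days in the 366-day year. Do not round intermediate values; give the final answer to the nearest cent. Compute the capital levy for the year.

1 January – 30 March 2004: 90 days, exemption £88,000 → (£500,000 − £88,000) × 1.8% × 90/366 = £1,823.6066
31 March – 21 April 2004: 22 days, exemption £270,000 → (£500,000 − £270,000) × 1.8% × 22/366 = £248.8525
22 April – 31 December 2004: 254 days, exemption £415,000 → (£500,000 − £415,000) × 1.8% × 254/366 = £1,061.8033
Total = £3,134.2623

£3,134.26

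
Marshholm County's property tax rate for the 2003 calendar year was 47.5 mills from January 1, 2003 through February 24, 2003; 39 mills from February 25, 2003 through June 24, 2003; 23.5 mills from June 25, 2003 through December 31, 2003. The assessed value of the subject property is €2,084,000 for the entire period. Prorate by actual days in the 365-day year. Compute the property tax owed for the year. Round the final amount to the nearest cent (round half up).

January 1 – February 24, 2003: 55 days at 47.5 mills → €2,084,000 × 4.75% × 55/365 = €14,916.3014
February 25 – June 24, 2003: 120 days at 39 mills → €2,084,000 × 3.9% × 120/365 = €26,720.8767
June 25 – December 31, 2003: 190 days at 23.5 mills → €2,084,000 × 2.35% × 190/365 = €25,493.3151
Total = €67,130.4932

€67,130.49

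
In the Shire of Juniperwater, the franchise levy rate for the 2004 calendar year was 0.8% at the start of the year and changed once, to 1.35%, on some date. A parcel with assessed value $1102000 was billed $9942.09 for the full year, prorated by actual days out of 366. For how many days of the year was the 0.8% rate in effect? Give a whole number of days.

Let d = days at the first rate; then 366 − d days at the second rate.
$1102000 × [0.8%·d + 1.35%·(366−d)] / 366 = $9942.09
Solving gives d = 298, so the new rate took effect on 25 October 2004.

298 days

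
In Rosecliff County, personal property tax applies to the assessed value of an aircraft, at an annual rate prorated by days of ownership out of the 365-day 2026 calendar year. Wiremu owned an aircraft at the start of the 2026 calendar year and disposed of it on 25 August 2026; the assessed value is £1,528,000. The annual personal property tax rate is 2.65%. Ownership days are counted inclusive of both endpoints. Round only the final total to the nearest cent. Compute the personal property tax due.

Days held (1 January – 25 August 2026): 237 out of 365
Tax = £1,528,000 × 2.65% × 237/365 = £26,292.0658

£26,292.07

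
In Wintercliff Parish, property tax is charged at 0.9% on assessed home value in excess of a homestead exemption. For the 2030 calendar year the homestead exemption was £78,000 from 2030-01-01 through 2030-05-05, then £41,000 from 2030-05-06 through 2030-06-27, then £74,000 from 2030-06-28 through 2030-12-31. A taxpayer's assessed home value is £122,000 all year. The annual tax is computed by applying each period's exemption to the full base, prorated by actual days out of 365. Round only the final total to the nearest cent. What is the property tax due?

£462.80

2030-01-01 to 2030-05-05: 125 days, exemption £78,000 → (£122,000 − £78,000) × 0.9% × 125/365 = £135.6164
2030-05-06 to 2030-06-27: 53 days, exemption £41,000 → (£122,000 − £41,000) × 0.9% × 53/365 = £105.8548
2030-06-28 to 2030-12-31: 187 days, exemption £74,000 → (£122,000 − £74,000) × 0.9% × 187/365 = £221.3260
Total = £462.7973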